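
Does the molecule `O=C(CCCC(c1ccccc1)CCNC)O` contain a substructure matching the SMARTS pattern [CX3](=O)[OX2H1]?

Yes

The pattern [CX3](=O)[OX2H1] describes an sp2 carbon double-bonded to O and single-bonded to an -OH oxygen — a carboxylic acid.
The molecule carries a carboxylic acid group (-C(=O)OH), whose atoms satisfy every constraint of the query, so the pattern matches.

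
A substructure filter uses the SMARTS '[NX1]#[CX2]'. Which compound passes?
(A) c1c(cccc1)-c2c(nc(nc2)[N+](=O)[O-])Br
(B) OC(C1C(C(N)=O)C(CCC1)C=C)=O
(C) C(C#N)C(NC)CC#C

C

[NX1]#[CX2] describes a nitrogen triple-bonded to a two-connected carbon (a nitrile).
(A) has a nitro group (-[N+](=O)[O-]) but there is no C#N triple bond.
(B) has a primary amide (-C(=O)NH2) but the nitrogen is NX3, not NX1.
(C) contains a nitrile (-C#N), which satisfies every atom and bond constraint.
So the answer is (C).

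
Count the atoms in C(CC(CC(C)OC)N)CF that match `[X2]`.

1

The query [X2] means: any atom with exactly two total connections (bonds + H).
Check the 11 heavy atoms by environment: 8× C (X4) → no; 1× F (X1) → no; 1× N (X3) → no; 1× O (X2) → match.
That gives 1 matching atom.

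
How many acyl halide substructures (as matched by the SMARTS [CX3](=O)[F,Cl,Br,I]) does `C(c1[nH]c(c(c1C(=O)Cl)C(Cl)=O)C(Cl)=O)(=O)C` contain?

[CX3](=O)[F,Cl,Br,I] is the SMARTS for an acyl halide: a carbonyl carbon bonded to a halogen.
The molecule carries 3 separate instances of an acyl chloride (-C(=O)Cl) meeting every constraint; each maps to a distinct set of atoms, giving 3 matches.

3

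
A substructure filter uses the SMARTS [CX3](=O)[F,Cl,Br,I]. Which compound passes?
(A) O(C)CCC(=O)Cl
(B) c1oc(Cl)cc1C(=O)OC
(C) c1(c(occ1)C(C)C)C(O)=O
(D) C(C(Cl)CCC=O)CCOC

A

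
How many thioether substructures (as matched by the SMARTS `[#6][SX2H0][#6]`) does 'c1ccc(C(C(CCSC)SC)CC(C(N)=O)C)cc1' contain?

2

[#6][SX2H0][#6] is the SMARTS for a thioether: an aliphatic sulfur bridging two carbons with no H on the sulfur.
The molecule carries 2 separate instances of a methylthio ether (-SCH3) meeting every constraint; each maps to a distinct set of atoms, giving 2 matches.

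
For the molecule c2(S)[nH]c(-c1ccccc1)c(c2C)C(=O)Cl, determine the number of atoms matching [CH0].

1

The query [CH0] means: aliphatic carbon with no attached hydrogen.
Check the 16 heavy atoms by environment: 1× n (aromatic, H1) → no; 5× c (aromatic, H0) → no; 1× C (H0) → match; 1× O (H0) → no; 1× Cl (H0) → no; 5× c (aromatic, H1) → no; 1× C (H3) → no; 1× S (H1) → no.
That gives 1 matching atom.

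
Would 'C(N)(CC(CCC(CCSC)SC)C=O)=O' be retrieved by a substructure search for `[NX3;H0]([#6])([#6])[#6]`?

No

The pattern [NX3;H0]([#6])([#6])[#6] describes a trivalent nitrogen with no H, bonded to three carbons — a tertiary amine.
The closest candidate here is a primary amide (-C(=O)NH2), but the amide nitrogen has H2 and only one carbon neighbour. No other fragment satisfies the full query, so there is no match.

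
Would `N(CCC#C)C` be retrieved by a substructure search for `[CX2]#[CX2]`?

Yes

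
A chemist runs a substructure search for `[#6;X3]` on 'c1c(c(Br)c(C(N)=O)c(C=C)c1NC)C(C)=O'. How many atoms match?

10

The query [#6;X3] means: any carbon (aromatic or not) with three total connections.
Check the 17 heavy atoms by environment: 6× c (aromatic, X3) → match; 1× Br (X1) → no; 2× N (X3) → no; 2× C (X4) → no; 4× C (X3) → match; 2× O (X1) → no.
Summing the matching environments: 6 + 4 = 10 matching atoms.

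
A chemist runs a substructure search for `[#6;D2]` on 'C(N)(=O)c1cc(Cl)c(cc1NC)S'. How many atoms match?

2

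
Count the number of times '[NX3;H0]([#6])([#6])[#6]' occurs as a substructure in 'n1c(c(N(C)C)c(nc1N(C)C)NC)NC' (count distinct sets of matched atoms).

[NX3;H0]([#6])([#6])[#6] is the SMARTS for a tertiary amine: a trivalent nitrogen with no H, bonded to three carbons.
The molecule carries 2 separate instances of a dimethylamino group (-N(CH3)2) meeting every constraint; each maps to a distinct set of atoms, giving 2 matches.

2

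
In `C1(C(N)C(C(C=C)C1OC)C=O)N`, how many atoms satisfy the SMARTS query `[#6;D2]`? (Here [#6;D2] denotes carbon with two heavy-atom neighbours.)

2

Check the 13 heavy atoms by environment: 5× C (D3) → no; 2× N (D1) → no; 2× C (D2) → match; 2× C (D1) → no; 1× O (D2) → no; 1× O (D1) → no.
That gives 2 matching atoms.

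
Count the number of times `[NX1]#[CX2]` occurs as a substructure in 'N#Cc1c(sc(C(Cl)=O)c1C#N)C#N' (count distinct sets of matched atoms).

3

[NX1]#[CX2] is the SMARTS for a nitrile: a nitrogen triple-bonded to a two-connected carbon.
The molecule carries 3 separate instances of a nitrile (-C#N) meeting every constraint; each maps to a distinct set of atoms, giving 3 matches.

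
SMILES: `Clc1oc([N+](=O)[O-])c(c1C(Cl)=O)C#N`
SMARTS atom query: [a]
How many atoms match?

5

The query [a] means: a matches any aromatic atom.
Check the 14 heavy atoms by environment: 1× o (aromatic) → match; 4× c (aromatic) → match; 1× N (charge +1) → no; 1× O (charge -1) → no; 2× O → no; 2× C → no; 2× Cl → no; 1× N → no.
Summing the matching environments: 1 + 4 = 5 matching atoms.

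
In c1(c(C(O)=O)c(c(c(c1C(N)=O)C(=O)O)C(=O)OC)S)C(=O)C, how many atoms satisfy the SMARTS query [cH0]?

6

The query [cH0] means: aromatic carbon with no attached hydrogen (substituted or ring-fusion).
Check the 23 heavy atoms by environment: 6× c (aromatic, H0) → match; 5× C (H0) → no; 6× O (H0) → no; 2× C (H3) → no; 2× O (H1) → no; 1× N (H2) → no; 1× S (H1) → no.
That gives 6 matching atoms.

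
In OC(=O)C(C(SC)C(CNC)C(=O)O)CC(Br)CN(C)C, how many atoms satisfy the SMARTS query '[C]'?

13

The query [C] means: uppercase C matches aliphatic (non-aromatic) carbon only.
Check the 21 heavy atoms by environment: 13× C → match; 2× N → no; 1× S → no; 1× Br → no; 4× O → no.
That gives 13 matching atoms.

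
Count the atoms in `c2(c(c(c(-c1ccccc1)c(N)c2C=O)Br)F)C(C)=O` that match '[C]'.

3

Check the 20 heavy atoms by environment: 12× c (aromatic) → no; 1× F → no; 3× C → match; 2× O → no; 1× N → no; 1× Br → no.
That gives 3 matching atoms.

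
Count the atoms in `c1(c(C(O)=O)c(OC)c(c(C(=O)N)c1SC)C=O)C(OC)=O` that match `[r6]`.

Check the 22 heavy atoms by environment: 6× c (aromatic, in 6-ring) → match; 7× O (acyclic) → no; 7× C (acyclic) → no; 1× S (acyclic) → no; 1× N (acyclic) → no.
That gives 6 matching atoms.

6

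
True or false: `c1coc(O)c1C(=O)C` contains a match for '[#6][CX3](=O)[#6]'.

True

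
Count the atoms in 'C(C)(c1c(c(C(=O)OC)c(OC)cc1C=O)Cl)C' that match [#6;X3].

The query [#6;X3] means: any carbon (aromatic or not) with three total connections.
Check the 18 heavy atoms by environment: 6× c (aromatic, X3) → match; 2× O (X2) → no; 5× C (X4) → no; 1× Cl (X1) → no; 2× C (X3) → match; 2× O (X1) → no.
Summing the matching environments: 6 + 2 = 8 matching atoms.

8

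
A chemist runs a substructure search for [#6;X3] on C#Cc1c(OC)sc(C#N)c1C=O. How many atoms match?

5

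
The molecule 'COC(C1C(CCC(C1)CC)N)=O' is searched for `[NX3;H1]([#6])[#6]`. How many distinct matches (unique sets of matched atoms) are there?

[NX3;H1]([#6])[#6] is the SMARTS for a secondary amine: a trivalent nitrogen with one H, bonded to two carbons.
The molecule has a primary amino group (-NH2), but the nitrogen has H2 and only one carbon neighbour; nothing else fits, so there are 0 matches.

0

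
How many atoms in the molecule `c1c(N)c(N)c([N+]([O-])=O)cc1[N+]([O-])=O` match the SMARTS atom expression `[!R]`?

Check the 14 heavy atoms by environment: 6× c (aromatic, in 6-ring) → no; 2× N (charge +1, acyclic) → match; 2× O (charge -1, acyclic) → match; 2× O (acyclic) → match; 2× N (acyclic) → match.
Summing the matching environments: 2 + 2 + 2 + 2 = 8 matching atoms.

8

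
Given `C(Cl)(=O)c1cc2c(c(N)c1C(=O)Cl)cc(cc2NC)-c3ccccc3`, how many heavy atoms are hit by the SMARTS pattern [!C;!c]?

6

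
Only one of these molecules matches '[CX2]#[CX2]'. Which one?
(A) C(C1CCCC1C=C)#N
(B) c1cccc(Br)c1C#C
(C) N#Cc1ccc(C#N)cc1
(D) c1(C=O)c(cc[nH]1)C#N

[CX2]#[CX2] describes a carbon-carbon triple bond (an alkyne).
(A) has a nitrile (-C#N) but the triple bond is C#N, not C#C.
(B) contains an ethynyl group (-C#CH), which satisfies every atom and bond constraint.
(C) has a nitrile (-C#N) but the triple bond is C#N, not C#C.
(D) has a nitrile (-C#N) but the triple bond is C#N, not C#C.
So the answer is (B).

B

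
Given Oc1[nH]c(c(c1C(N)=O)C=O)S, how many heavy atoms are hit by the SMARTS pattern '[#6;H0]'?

5

The query [#6;H0] means: any carbon with no attached hydrogen.
Check the 12 heavy atoms by environment: 1× n (aromatic, H1) → no; 4× c (aromatic, H0) → match; 1× C (H1) → no; 2× O (H0) → no; 1× O (H1) → no; 1× S (H1) → no; 1× C (H0) → match; 1× N (H2) → no.
Summing the matching environments: 4 + 1 = 5 matching atoms.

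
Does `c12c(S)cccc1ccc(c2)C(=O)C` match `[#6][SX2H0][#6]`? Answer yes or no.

The pattern [#6][SX2H0][#6] describes an aliphatic sulfur bridging two carbons with no H on the sulfur — a thioether.
The closest candidate here is a thiol (-SH), but the sulfur has H1, not H0 bridging two carbons. No other fragment satisfies the full query, so there is no match.

No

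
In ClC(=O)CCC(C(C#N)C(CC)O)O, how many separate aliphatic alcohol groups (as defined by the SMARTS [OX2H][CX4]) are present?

[OX2H][CX4] is the SMARTS for an aliphatic alcohol: a hydroxyl oxygen bound to an sp3 (X4) carbon.
The molecule carries 2 separate instances of a hydroxyl group (-OH) meeting every constraint; each maps to a distinct set of atoms, giving 2 matches.

2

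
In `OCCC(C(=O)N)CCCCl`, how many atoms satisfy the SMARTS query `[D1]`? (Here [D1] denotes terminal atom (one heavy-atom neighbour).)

4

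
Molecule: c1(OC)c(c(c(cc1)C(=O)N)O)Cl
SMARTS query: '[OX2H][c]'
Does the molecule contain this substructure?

Yes

The pattern [OX2H][c] describes a hydroxyl oxygen attached to an aromatic carbon — a phenol.
The molecule carries a hydroxyl group (-OH), whose atoms satisfy every constraint of the query, so the pattern matches.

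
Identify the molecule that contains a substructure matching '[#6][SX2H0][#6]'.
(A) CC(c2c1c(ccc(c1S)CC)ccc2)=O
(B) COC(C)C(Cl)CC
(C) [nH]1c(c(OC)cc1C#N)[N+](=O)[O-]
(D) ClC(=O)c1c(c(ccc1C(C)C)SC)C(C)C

[#6][SX2H0][#6] describes an aliphatic sulfur bridging two carbons with no H on the sulfur (a thioether).
(A) has a thiol (-SH) but the sulfur has H1, not H0 bridging two carbons.
(B) has a methoxy ether (-OCH3) but the bridging atom is O, not S.
(C) has a methoxy ether (-OCH3) but the bridging atom is O, not S.
(D) contains a methylthio ether (-SCH3), which satisfies every atom and bond constraint.
So the answer is (D).

D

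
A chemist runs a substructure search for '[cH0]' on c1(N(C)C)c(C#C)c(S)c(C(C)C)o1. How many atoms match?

The query [cH0] means: aromatic carbon with no attached hydrogen (substituted or ring-fusion).
Check the 14 heavy atoms by environment: 1× o (aromatic, H0) → no; 4× c (aromatic, H0) → match; 1× N (H0) → no; 4× C (H3) → no; 2× C (H1) → no; 1× S (H1) → no; 1× C (H0) → no.
That gives 4 matching atoms.

4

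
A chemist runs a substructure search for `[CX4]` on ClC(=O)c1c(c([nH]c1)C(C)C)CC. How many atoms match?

5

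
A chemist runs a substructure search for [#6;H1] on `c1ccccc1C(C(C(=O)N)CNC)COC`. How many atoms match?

7

The query [#6;H1] means: any carbon bearing exactly one hydrogen.
Check the 17 heavy atoms by environment: 2× C (H2) → no; 2× C (H1) → match; 2× O (H0) → no; 2× C (H3) → no; 1× N (H1) → no; 1× c (aromatic, H0) → no; 5× c (aromatic, H1) → match; 1× C (H0) → no; 1× N (H2) → no.
Summing the matching environments: 2 + 5 = 7 matching atoms.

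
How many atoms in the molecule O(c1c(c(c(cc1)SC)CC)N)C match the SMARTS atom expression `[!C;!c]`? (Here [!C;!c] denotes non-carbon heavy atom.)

The query [!C;!c] means: neither aliphatic nor aromatic carbon — same as [!#6].
Check the 13 heavy atoms by environment: 6× c (aromatic) → no; 1× N → match; 1× O → match; 4× C → no; 1× S → match.
Summing the matching environments: 1 + 1 + 1 = 3 matching atoms.

3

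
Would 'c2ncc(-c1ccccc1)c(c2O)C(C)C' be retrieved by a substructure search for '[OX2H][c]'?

The pattern [OX2H][c] describes a hydroxyl oxygen attached to an aromatic carbon — a phenol.
The molecule carries a hydroxyl group (-OH), whose atoms satisfy every constraint of the query, so the pattern matches.

Yes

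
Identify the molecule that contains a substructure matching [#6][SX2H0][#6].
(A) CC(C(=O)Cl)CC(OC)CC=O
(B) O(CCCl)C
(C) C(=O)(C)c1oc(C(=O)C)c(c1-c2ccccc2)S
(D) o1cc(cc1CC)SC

D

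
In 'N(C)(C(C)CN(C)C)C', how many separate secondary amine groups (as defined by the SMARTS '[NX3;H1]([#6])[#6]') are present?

0

[NX3;H1]([#6])[#6] is the SMARTS for a secondary amine: a trivalent nitrogen with one H, bonded to two carbons.
The molecule has a dimethylamino group (-N(CH3)2), but the nitrogen has H0, not H1; nothing else fits, so there are 0 matches.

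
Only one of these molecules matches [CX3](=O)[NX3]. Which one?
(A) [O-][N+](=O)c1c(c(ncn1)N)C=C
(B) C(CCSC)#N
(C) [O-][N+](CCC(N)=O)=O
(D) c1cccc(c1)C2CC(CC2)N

C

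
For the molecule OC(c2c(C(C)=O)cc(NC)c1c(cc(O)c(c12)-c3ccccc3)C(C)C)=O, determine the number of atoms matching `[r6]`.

Check the 28 heavy atoms by environment: 16× c (aromatic, in 6-ring) → match; 4× O (acyclic) → no; 7× C (acyclic) → no; 1× N (acyclic) → no.
That gives 16 matching atoms.

16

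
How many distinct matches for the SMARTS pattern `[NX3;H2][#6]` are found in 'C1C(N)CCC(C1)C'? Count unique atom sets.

1

[NX3;H2][#6] is the SMARTS for a primary amine: a trivalent nitrogen with two H attached to carbon.
Exactly one fragment in the molecule meets all constraints, giving 1 match.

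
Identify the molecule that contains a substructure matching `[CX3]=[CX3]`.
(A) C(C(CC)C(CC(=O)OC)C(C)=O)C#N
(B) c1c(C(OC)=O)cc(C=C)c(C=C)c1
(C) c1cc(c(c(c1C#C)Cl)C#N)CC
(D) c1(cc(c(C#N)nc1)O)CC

B

[CX3]=[CX3] describes a non-aromatic C=C double bond between two sp2 carbons (an alkene).
(A) has an ethyl group (-CH2CH3) but its C-C bond is a single bond between CX4 carbons, not CX3=CX3.
(B) contains a vinyl group (-CH=CH2), which satisfies every atom and bond constraint.
(C) has an ethynyl group (-C#CH) but the C-C bond is a triple bond, not a double bond.
(D) has an ethyl group (-CH2CH3) but its C-C bond is a single bond between CX4 carbons, not CX3=CX3.
So the answer is (B).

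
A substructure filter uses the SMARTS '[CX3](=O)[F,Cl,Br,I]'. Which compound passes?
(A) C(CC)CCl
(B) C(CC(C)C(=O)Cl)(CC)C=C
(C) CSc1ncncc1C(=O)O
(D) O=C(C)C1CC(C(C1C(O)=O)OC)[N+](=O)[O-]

B

[CX3](=O)[F,Cl,Br,I] describes a carbonyl carbon bonded to a halogen (an acyl halide).
(A) has a chloro substituent but the Cl is not on a carbonyl carbon.
(B) contains an acyl chloride (-C(=O)Cl), which satisfies every atom and bond constraint.
(C) has a carboxylic acid group (-C(=O)OH) but the carbonyl is bonded to -OH, not to a halogen.
(D) has a carboxylic acid group (-C(=O)OH) but the carbonyl is bonded to -OH, not to a halogen.
So the answer is (B).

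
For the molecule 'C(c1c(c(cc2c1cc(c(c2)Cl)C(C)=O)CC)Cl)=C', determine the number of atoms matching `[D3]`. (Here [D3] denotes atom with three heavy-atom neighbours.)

The query [D3] means: atom with exactly three heavy-atom neighbours.
Check the 19 heavy atoms by environment: 7× c (aromatic, D3) → match; 3× c (aromatic, D2) → no; 2× C (D2) → no; 3× C (D1) → no; 2× Cl (D1) → no; 1× C (D3) → match; 1× O (D1) → no.
Summing the matching environments: 7 + 1 = 8 matching atoms.

8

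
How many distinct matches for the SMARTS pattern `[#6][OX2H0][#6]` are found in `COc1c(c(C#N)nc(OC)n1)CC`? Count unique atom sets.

[#6][OX2H0][#6] is the SMARTS for an ether: an aliphatic oxygen bridging two carbons with no H on the oxygen.
The molecule carries 2 separate instances of a methoxy ether (-OCH3) meeting every constraint; each maps to a distinct set of atoms, giving 2 matches.

2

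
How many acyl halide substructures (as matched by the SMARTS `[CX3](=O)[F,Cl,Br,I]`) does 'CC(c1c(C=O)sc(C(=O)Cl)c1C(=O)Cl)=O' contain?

2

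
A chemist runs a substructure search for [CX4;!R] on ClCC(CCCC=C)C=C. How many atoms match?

The query [CX4;!R] means: aliphatic carbon with four total connections, not in a ring.
Check the 10 heavy atoms by environment: 5× C (X4, acyclic) → match; 4× C (X3, acyclic) → no; 1× Cl (X1, acyclic) → no.
That gives 5 matching atoms.

5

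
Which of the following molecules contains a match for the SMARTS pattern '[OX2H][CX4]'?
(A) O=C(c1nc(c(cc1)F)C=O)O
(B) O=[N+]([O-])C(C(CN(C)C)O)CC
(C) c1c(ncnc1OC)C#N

B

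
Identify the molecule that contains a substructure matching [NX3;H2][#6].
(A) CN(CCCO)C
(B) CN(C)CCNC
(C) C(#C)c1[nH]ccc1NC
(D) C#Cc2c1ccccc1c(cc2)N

D

[NX3;H2][#6] describes a trivalent nitrogen with two H attached to carbon (a primary amine).
(A) has a dimethylamino group (-N(CH3)2) but the nitrogen has H0, not H2.
(B) has a dimethylamino group (-N(CH3)2) but the nitrogen has H0, not H2.
(C) has an N-methylamino group (-NHCH3) but the nitrogen bears two carbons and only one H (H1), not H2.
(D) contains a primary amino group (-NH2), which satisfies every atom and bond constraint.
So the answer is (D).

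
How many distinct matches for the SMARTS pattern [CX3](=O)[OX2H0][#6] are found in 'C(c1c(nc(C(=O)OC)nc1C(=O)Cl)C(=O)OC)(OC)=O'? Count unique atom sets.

[CX3](=O)[OX2H0][#6] is the SMARTS for an ester: a carbonyl carbon bonded to an oxygen that is itself bonded to carbon (no H on that O).
The molecule carries 3 separate instances of a methyl-ester group (-C(=O)OCH3) meeting every constraint; each maps to a distinct set of atoms, giving 3 matches.

3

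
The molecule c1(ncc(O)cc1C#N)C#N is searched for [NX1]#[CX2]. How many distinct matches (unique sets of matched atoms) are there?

2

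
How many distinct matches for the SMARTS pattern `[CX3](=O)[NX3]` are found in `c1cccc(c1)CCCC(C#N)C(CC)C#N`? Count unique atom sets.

[CX3](=O)[NX3] is the SMARTS for an amide: a carbonyl carbon bonded to a trivalent nitrogen.
The molecule has a nitrile (-C#N), but the nitrile N is NX1 (triple-bonded), not NX3; nothing else fits, so there are 0 matches.

0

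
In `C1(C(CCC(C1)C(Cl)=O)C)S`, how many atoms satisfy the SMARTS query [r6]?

The query [r6] means: r6 matches atoms in a six-membered ring.
Check the 11 heavy atoms by environment: 6× C (in 6-ring) → match; 1× S (acyclic) → no; 2× C (acyclic) → no; 1× O (acyclic) → no; 1× Cl (acyclic) → no.
That gives 6 matching atoms.

6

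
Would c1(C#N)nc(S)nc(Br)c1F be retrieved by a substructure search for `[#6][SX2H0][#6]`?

The pattern [#6][SX2H0][#6] describes an aliphatic sulfur bridging two carbons with no H on the sulfur — a thioether.
The closest candidate here is a thiol (-SH), but the sulfur has H1, not H0 bridging two carbons. No other fragment satisfies the full query, so there is no match.

No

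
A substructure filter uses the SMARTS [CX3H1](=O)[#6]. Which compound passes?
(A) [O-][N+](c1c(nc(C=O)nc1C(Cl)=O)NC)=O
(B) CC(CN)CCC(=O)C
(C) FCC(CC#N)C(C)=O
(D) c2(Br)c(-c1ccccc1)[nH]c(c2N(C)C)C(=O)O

A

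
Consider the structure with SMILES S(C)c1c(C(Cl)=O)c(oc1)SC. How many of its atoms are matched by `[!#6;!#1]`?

5

Check the 12 heavy atoms by environment: 1× o (aromatic) → match; 4× c (aromatic) → no; 2× S → match; 3× C → no; 1× O → match; 1× Cl → match.
Summing the matching environments: 1 + 2 + 1 + 1 = 5 matching atoms.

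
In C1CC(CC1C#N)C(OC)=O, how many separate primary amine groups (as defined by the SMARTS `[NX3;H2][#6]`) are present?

[NX3;H2][#6] is the SMARTS for a primary amine: a trivalent nitrogen with two H attached to carbon.
The molecule has a nitrile (-C#N), but the nitrogen is NX1 (triple-bonded), not NX3 with two H; nothing else fits, so there are 0 matches.

0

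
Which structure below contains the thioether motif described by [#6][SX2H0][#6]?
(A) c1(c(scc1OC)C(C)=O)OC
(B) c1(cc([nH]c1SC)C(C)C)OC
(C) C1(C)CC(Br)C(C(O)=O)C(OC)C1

[#6][SX2H0][#6] describes an aliphatic sulfur bridging two carbons with no H on the sulfur (a thioether).
(A) has a methoxy ether (-OCH3) but the bridging atom is O, not S.
(B) contains a methylthio ether (-SCH3), which satisfies every atom and bond constraint.
(C) has a methoxy ether (-OCH3) but the bridging atom is O, not S.
So the answer is (B).

B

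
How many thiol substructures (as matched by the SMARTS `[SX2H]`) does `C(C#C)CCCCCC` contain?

[SX2H] is the SMARTS for a thiol: an aliphatic sulfur with two connections, one being H.
No fragment in the molecule satisfies every constraint, giving 0 matches.

0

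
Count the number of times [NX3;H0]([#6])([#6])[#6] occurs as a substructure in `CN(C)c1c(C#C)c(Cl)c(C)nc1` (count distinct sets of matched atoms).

1

[NX3;H0]([#6])([#6])[#6] is the SMARTS for a tertiary amine: a trivalent nitrogen with no H, bonded to three carbons.
Exactly one fragment in the molecule meets all constraints, giving 1 match.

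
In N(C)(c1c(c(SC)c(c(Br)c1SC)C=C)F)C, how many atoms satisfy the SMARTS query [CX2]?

0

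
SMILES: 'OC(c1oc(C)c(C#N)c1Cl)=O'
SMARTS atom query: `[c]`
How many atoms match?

4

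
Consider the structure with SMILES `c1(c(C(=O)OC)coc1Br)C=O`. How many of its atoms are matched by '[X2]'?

2

Check the 12 heavy atoms by environment: 1× o (aromatic, X2) → match; 4× c (aromatic, X3) → no; 1× Br (X1) → no; 2× C (X3) → no; 2× O (X1) → no; 1× O (X2) → match; 1× C (X4) → no.
Summing the matching environments: 1 + 1 = 2 matching atoms.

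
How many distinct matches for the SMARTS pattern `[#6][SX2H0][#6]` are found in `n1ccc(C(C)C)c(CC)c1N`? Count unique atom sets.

0

[#6][SX2H0][#6] is the SMARTS for a thioether: an aliphatic sulfur bridging two carbons with no H on the sulfur.
No fragment in the molecule satisfies every constraint, giving 0 matches.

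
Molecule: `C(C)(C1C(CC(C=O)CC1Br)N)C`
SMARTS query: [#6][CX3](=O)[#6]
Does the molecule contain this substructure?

The pattern [#6][CX3](=O)[#6] describes a carbonyl carbon (no H) flanked by two carbons — a ketone.
The closest candidate here is an aldehyde (-CHO), but the carbonyl carbon has H1, so it is not flanked by two carbons. No other fragment satisfies the full query, so there is no match.

No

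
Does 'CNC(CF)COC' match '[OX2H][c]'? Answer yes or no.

No

The pattern [OX2H][c] describes a hydroxyl oxygen attached to an aromatic carbon — a phenol.
The closest candidate here is a methoxy ether (-OCH3), but the oxygen has H0, not H1. No other fragment satisfies the full query, so there is no match.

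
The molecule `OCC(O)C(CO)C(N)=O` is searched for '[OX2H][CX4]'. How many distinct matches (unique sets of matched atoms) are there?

3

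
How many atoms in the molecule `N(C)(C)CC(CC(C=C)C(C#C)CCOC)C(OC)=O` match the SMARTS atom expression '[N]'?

The query [N] means: uppercase N matches aliphatic (non-aromatic) nitrogen only.
Check the 20 heavy atoms by environment: 16× C → no; 1× N → match; 3× O → no.
That gives 1 matching atom.

1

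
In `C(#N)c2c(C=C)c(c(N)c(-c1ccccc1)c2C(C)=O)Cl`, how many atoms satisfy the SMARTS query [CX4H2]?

Check the 21 heavy atoms by environment: 7× c (aromatic, H0, X3) → no; 1× C (H0, X3) → no; 1× O (H0, X1) → no; 1× C (H3, X4) → no; 1× Cl (H0, X1) → no; 1× C (H1, X3) → no; 1× C (H2, X3) → no; 1× C (H0, X2) → no; 1× N (H0, X1) → no; 1× N (H2, X3) → no; 5× c (aromatic, H1, X3) → no.
No environment satisfies the query, so 0 matching atoms.

0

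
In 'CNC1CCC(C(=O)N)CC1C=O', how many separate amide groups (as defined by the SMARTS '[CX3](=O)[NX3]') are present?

[CX3](=O)[NX3] is the SMARTS for an amide: a carbonyl carbon bonded to a trivalent nitrogen.
Exactly one fragment in the molecule meets all constraints, giving 1 match.

1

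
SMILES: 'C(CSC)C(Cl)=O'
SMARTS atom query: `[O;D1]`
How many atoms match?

1

The query [O;D1] means: aliphatic oxygen bonded to exactly one heavy atom.
Check the 7 heavy atoms by environment: 2× C (D2) → no; 1× S (D2) → no; 1× C (D1) → no; 1× C (D3) → no; 1× O (D1) → match; 1× Cl (D1) → no.
That gives 1 matching atom.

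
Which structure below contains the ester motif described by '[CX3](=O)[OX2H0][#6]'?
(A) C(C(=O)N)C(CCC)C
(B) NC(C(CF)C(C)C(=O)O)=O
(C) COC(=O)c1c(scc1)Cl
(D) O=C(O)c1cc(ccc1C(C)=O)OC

[CX3](=O)[OX2H0][#6] describes a carbonyl carbon bonded to an oxygen that is itself bonded to carbon (no H on that O) (an ester).
(A) has a primary amide (-C(=O)NH2) but the carbonyl is bonded to N, not to an O-C linkage.
(B) has a carboxylic acid group (-C(=O)OH) but the singly-bonded O carries H (OX2H1, not H0).
(C) contains a methyl-ester group (-C(=O)OCH3), which satisfies every atom and bond constraint.
(D) has a carboxylic acid group (-C(=O)OH) but the singly-bonded O carries H (OX2H1, not H0).
So the answer is (C).

C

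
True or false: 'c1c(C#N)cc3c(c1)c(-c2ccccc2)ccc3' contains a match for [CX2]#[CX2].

False

The pattern [CX2]#[CX2] describes a carbon-carbon triple bond — an alkyne.
The closest candidate here is a nitrile (-C#N), but the triple bond is C#N, not C#C. No other fragment satisfies the full query, so there is no match.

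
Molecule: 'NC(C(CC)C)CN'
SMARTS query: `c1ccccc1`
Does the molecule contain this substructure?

No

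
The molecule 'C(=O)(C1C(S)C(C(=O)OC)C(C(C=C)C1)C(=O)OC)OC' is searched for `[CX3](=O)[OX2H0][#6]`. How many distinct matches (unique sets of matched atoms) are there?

3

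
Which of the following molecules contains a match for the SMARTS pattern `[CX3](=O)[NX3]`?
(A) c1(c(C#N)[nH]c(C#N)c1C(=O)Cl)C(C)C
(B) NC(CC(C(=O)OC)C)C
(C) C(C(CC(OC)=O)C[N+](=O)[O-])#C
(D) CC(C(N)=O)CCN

[CX3](=O)[NX3] describes a carbonyl carbon bonded to a trivalent nitrogen (an amide).
(A) has a nitrile (-C#N) but the nitrile N is NX1 (triple-bonded), not NX3.
(B) has a methyl-ester group (-C(=O)OCH3) but the carbonyl is bonded to O, not to an NX3 nitrogen.
(C) has a methyl-ester group (-C(=O)OCH3) but the carbonyl is bonded to O, not to an NX3 nitrogen.
(D) contains a primary amide (-C(=O)NH2), which satisfies every atom and bond constraint.
So the answer is (D).

D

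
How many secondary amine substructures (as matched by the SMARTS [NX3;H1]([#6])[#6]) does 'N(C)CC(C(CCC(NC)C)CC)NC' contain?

3

[NX3;H1]([#6])[#6] is the SMARTS for a secondary amine: a trivalent nitrogen with one H, bonded to two carbons.
The molecule carries 3 separate instances of an N-methylamino group (-NHCH3) meeting every constraint; each maps to a distinct set of atoms, giving 3 matches.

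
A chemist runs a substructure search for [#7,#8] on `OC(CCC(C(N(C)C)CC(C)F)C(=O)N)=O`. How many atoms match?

5

The query [#7,#8] means: nitrogen or oxygen (comma = OR).
Check the 17 heavy atoms by environment: 11× C → no; 3× O → match; 2× N → match; 1× F → no.
Summing the matching environments: 3 + 2 = 5 matching atoms.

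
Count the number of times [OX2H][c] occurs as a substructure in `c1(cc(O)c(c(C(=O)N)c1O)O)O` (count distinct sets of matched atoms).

4

[OX2H][c] is the SMARTS for a phenol: a hydroxyl oxygen attached to an aromatic carbon.
The molecule carries 4 separate instances of a hydroxyl group (-OH) meeting every constraint; each maps to a distinct set of atoms, giving 4 matches.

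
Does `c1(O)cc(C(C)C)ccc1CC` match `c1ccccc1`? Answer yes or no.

Yes

The pattern c1ccccc1 describes six aromatic carbons in a ring — a benzene ring.
The required atom environment is present in the molecule, so the pattern matches.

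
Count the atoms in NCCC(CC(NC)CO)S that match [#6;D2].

Check the 11 heavy atoms by environment: 4× C (D2) → match; 2× C (D3) → no; 1× N (D1) → no; 1× S (D1) → no; 1× O (D1) → no; 1× N (D2) → no; 1× C (D1) → no.
That gives 4 matching atoms.

4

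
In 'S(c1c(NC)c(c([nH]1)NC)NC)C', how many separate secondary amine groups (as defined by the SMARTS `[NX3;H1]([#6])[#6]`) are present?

3

[NX3;H1]([#6])[#6] is the SMARTS for a secondary amine: a trivalent nitrogen with one H, bonded to two carbons.
The molecule carries 3 separate instances of an N-methylamino group (-NHCH3) meeting every constraint; each maps to a distinct set of atoms, giving 3 matches.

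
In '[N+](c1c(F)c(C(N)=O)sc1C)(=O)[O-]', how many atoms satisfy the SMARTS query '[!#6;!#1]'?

7

Check the 13 heavy atoms by environment: 1× s (aromatic) → match; 4× c (aromatic) → no; 1× N (charge +1) → match; 1× O (charge -1) → match; 2× O → match; 2× C → no; 1× N → match; 1× F → match.
Summing the matching environments: 1 + 1 + 1 + 2 + 1 + 1 = 7 matching atoms.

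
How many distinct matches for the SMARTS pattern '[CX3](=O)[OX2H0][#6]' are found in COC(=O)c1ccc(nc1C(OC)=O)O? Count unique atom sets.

2

[CX3](=O)[OX2H0][#6] is the SMARTS for an ester: a carbonyl carbon bonded to an oxygen that is itself bonded to carbon (no H on that O).
The molecule carries 2 separate instances of a methyl-ester group (-C(=O)OCH3) meeting every constraint; each maps to a distinct set of atoms, giving 2 matches.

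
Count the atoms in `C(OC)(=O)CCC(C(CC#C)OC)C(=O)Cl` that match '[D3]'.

4

The query [D3] means: atom with exactly three heavy-atom neighbours.
Check the 16 heavy atoms by environment: 4× C (D2) → no; 4× C (D3) → match; 2× O (D1) → no; 1× Cl (D1) → no; 2× O (D2) → no; 3× C (D1) → no.
That gives 4 matching atoms.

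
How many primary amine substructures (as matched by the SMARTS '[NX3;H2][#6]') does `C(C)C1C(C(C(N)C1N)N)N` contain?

[NX3;H2][#6] is the SMARTS for a primary amine: a trivalent nitrogen with two H attached to carbon.
The molecule carries 4 separate instances of a primary amino group (-NH2) meeting every constraint; each maps to a distinct set of atoms, giving 4 matches.

4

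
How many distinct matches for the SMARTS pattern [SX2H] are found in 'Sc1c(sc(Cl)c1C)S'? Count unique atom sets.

2

[SX2H] is the SMARTS for a thiol: an aliphatic sulfur with two connections, one being H.
The molecule carries 2 separate instances of a thiol (-SH) meeting every constraint; each maps to a distinct set of atoms, giving 2 matches.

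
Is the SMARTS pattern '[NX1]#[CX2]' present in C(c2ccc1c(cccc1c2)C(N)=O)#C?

The pattern [NX1]#[CX2] describes a nitrogen triple-bonded to a two-connected carbon — a nitrile.
The closest candidate here is a primary amide (-C(=O)NH2), but the nitrogen is NX3, not NX1. No other fragment satisfies the full query, so there is no match.

No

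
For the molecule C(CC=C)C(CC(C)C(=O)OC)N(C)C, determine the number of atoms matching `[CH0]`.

1

Check the 15 heavy atoms by environment: 4× C (H2) → no; 3× C (H1) → no; 4× C (H3) → no; 1× C (H0) → match; 2× O (H0) → no; 1× N (H0) → no.
That gives 1 matching atom.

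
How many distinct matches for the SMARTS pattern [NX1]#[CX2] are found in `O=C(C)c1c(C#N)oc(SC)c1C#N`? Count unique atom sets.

2

[NX1]#[CX2] is the SMARTS for a nitrile: a nitrogen triple-bonded to a two-connected carbon.
The molecule carries 2 separate instances of a nitrile (-C#N) meeting every constraint; each maps to a distinct set of atoms, giving 2 matches.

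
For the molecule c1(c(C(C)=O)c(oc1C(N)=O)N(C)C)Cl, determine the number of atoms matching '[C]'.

The query [C] means: uppercase C matches aliphatic (non-aromatic) carbon only.
Check the 15 heavy atoms by environment: 1× o (aromatic) → no; 4× c (aromatic) → no; 5× C → match; 2× O → no; 1× Cl → no; 2× N → no.
That gives 5 matching atoms.

5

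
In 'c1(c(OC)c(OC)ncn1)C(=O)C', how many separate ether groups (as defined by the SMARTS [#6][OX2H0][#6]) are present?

2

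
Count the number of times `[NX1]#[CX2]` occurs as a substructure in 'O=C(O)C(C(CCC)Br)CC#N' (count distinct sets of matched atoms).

[NX1]#[CX2] is the SMARTS for a nitrile: a nitrogen triple-bonded to a two-connected carbon.
Exactly one fragment in the molecule meets all constraints, giving 1 match.

1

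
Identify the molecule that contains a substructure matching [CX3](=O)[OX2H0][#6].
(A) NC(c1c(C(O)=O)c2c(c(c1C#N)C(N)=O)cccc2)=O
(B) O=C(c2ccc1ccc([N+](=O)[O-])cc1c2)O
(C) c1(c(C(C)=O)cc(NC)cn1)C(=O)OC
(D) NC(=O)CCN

C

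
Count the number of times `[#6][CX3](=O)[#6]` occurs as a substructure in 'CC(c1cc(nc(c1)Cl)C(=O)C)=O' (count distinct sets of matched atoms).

[#6][CX3](=O)[#6] is the SMARTS for a ketone: a carbonyl carbon (no H) flanked by two carbons.
The molecule carries 2 separate instances of an acetyl/ketone group (-C(=O)CH3) meeting every constraint; each maps to a distinct set of atoms, giving 2 matches.

2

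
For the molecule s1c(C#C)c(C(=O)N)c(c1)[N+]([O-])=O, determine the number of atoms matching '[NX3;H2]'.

1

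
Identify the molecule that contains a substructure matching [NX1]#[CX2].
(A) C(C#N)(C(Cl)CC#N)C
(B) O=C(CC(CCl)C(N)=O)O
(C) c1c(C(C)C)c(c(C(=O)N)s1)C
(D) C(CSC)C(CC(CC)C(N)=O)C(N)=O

A

[NX1]#[CX2] describes a nitrogen triple-bonded to a two-connected carbon (a nitrile).
(A) contains a nitrile (-C#N), which satisfies every atom and bond constraint.
(B) has a primary amide (-C(=O)NH2) but the nitrogen is NX3, not NX1.
(C) has a primary amide (-C(=O)NH2) but the nitrogen is NX3, not NX1.
(D) has a primary amide (-C(=O)NH2) but the nitrogen is NX3, not NX1.
So the answer is (A).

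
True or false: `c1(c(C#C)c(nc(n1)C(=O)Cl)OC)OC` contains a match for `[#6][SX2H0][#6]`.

False

The pattern [#6][SX2H0][#6] describes an aliphatic sulfur bridging two carbons with no H on the sulfur — a thioether.
The closest candidate here is a methoxy ether (-OCH3), but the bridging atom is O, not S. No other fragment satisfies the full query, so there is no match.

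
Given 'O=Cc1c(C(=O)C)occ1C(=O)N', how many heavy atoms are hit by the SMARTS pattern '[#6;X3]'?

The query [#6;X3] means: any carbon (aromatic or not) with three total connections.
Check the 13 heavy atoms by environment: 1× o (aromatic, X2) → no; 4× c (aromatic, X3) → match; 3× C (X3) → match; 3× O (X1) → no; 1× C (X4) → no; 1× N (X3) → no.
Summing the matching environments: 4 + 3 = 7 matching atoms.

7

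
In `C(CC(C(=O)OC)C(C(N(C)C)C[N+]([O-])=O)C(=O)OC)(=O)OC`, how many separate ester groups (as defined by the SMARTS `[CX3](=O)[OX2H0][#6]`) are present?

3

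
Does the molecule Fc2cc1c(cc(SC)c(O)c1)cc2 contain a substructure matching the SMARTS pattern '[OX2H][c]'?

The pattern [OX2H][c] describes a hydroxyl oxygen attached to an aromatic carbon — a phenol.
The molecule carries a hydroxyl group (-OH), whose atoms satisfy every constraint of the query, so the pattern matches.

Yes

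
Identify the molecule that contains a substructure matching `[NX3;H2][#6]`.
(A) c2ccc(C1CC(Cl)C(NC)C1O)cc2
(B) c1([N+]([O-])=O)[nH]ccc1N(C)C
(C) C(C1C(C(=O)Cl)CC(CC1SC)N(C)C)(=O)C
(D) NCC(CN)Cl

[NX3;H2][#6] describes a trivalent nitrogen with two H attached to carbon (a primary amine).
(A) has an N-methylamino group (-NHCH3) but the nitrogen bears two carbons and only one H (H1), not H2.
(B) has a nitro group (-[N+](=O)[O-]) but the nitrogen is [N+] with no H, not NX3H2.
(C) has a dimethylamino group (-N(CH3)2) but the nitrogen has H0, not H2.
(D) contains a primary amino group (-NH2), which satisfies every atom and bond constraint.
So the answer is (D).

D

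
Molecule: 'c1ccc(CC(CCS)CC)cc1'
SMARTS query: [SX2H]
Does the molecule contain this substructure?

Yes

The pattern [SX2H] describes an aliphatic sulfur with two connections, one being H — a thiol.
The molecule carries a thiol (-SH), whose atoms satisfy every constraint of the query, so the pattern matches.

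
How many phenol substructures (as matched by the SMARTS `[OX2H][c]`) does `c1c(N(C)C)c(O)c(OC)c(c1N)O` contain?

[OX2H][c] is the SMARTS for a phenol: a hydroxyl oxygen attached to an aromatic carbon.
The molecule carries 2 separate instances of a hydroxyl group (-OH) meeting every constraint; each maps to a distinct set of atoms, giving 2 matches.

2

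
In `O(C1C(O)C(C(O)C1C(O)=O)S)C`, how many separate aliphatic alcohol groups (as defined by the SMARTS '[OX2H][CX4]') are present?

2

[OX2H][CX4] is the SMARTS for an aliphatic alcohol: a hydroxyl oxygen bound to an sp3 (X4) carbon.
The molecule carries 2 separate instances of a hydroxyl group (-OH) meeting every constraint; each maps to a distinct set of atoms, giving 2 matches.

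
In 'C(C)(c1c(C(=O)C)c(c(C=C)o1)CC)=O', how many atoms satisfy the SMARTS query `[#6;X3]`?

8

The query [#6;X3] means: any carbon (aromatic or not) with three total connections.
Check the 15 heavy atoms by environment: 1× o (aromatic, X2) → no; 4× c (aromatic, X3) → match; 4× C (X3) → match; 2× O (X1) → no; 4× C (X4) → no.
Summing the matching environments: 4 + 4 = 8 matching atoms.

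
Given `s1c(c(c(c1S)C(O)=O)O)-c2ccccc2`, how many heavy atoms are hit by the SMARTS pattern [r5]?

Check the 16 heavy atoms by environment: 1× s (aromatic, in 5-ring) → match; 4× c (aromatic, in 5-ring) → match; 3× O (acyclic) → no; 6× c (aromatic, in 6-ring) → no; 1× C (acyclic) → no; 1× S (acyclic) → no.
Summing the matching environments: 1 + 4 = 5 matching atoms.

5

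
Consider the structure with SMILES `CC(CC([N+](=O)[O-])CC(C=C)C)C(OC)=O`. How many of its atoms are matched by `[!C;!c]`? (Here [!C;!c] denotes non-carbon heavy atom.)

5

Check the 16 heavy atoms by environment: 11× C → no; 1× N (charge +1) → match; 1× O (charge -1) → match; 3× O → match.
Summing the matching environments: 1 + 1 + 3 = 5 matching atoms.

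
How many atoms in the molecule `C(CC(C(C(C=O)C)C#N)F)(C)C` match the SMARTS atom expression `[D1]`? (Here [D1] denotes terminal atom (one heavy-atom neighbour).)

Check the 13 heavy atoms by environment: 3× C (D1) → match; 4× C (D3) → no; 3× C (D2) → no; 1× N (D1) → match; 1× O (D1) → match; 1× F (D1) → match.
Summing the matching environments: 3 + 1 + 1 + 1 = 6 matching atoms.

6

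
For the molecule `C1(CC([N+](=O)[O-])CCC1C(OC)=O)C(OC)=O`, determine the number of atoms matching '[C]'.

10

The query [C] means: uppercase C matches aliphatic (non-aromatic) carbon only.
Check the 17 heavy atoms by environment: 10× C → match; 5× O → no; 1× N (charge +1) → no; 1× O (charge -1) → no.
That gives 10 matching atoms.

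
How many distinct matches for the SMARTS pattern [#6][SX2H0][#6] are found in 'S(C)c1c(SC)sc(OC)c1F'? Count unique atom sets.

[#6][SX2H0][#6] is the SMARTS for a thioether: an aliphatic sulfur bridging two carbons with no H on the sulfur.
The molecule carries 2 separate instances of a methylthio ether (-SCH3) meeting every constraint; each maps to a distinct set of atoms, giving 2 matches.

2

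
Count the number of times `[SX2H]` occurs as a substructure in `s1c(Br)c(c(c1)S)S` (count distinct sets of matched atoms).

2

[SX2H] is the SMARTS for a thiol: an aliphatic sulfur with two connections, one being H.
The molecule carries 2 separate instances of a thiol (-SH) meeting every constraint; each maps to a distinct set of atoms, giving 2 matches.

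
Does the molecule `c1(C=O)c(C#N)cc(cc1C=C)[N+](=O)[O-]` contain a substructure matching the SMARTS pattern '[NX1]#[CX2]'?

The pattern [NX1]#[CX2] describes a nitrogen triple-bonded to a two-connected carbon — a nitrile.
The molecule carries a nitrile (-C#N), whose atoms satisfy every constraint of the query, so the pattern matches.

Yes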